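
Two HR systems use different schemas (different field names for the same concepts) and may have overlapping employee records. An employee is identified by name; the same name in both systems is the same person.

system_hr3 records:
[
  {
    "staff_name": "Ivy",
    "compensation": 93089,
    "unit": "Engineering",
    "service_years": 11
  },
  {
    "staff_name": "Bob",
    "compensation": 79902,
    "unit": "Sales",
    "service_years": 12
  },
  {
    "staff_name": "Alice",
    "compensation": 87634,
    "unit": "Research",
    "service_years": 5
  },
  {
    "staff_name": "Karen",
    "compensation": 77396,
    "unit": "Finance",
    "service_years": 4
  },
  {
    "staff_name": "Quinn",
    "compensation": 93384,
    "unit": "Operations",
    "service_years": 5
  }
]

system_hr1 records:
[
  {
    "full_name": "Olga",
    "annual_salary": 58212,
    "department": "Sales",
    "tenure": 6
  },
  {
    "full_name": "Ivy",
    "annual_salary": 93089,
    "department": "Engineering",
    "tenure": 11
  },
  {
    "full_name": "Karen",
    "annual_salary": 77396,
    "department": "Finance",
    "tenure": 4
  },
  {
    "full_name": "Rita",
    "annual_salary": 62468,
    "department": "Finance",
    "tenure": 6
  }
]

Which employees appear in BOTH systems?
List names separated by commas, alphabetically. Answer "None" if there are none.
Ivy, Karen

Schema mapping: "staff_name" (system_hr3) = "full_name" (system_hr1) = employee name

Names in system_hr3: ['Alice', 'Bob', 'Ivy', 'Karen', 'Quinn']
Names in system_hr1: ['Ivy', 'Karen', 'Olga', 'Rita']

Intersection: ['Ivy', 'Karen']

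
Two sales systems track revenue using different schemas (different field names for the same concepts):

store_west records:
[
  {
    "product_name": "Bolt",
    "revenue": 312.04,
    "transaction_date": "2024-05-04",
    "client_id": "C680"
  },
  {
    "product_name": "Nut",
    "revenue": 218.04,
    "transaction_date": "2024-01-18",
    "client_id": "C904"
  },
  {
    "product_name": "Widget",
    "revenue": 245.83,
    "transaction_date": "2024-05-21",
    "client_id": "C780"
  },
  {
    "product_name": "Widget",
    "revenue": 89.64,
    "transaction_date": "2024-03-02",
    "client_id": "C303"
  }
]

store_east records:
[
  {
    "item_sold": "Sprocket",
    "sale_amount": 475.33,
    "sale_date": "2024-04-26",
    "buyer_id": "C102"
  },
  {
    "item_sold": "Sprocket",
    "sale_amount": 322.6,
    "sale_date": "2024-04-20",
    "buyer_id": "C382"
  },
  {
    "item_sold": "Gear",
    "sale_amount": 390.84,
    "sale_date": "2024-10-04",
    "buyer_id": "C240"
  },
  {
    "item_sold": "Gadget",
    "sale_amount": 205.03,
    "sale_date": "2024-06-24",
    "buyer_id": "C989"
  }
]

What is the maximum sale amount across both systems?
475.33

Reconcile: "revenue" (store_west) = "sale_amount" (store_east) = sale amount

Maximum in store_west: 312.04
Maximum in store_east: 475.33

Overall maximum: max(312.04, 475.33) = 475.33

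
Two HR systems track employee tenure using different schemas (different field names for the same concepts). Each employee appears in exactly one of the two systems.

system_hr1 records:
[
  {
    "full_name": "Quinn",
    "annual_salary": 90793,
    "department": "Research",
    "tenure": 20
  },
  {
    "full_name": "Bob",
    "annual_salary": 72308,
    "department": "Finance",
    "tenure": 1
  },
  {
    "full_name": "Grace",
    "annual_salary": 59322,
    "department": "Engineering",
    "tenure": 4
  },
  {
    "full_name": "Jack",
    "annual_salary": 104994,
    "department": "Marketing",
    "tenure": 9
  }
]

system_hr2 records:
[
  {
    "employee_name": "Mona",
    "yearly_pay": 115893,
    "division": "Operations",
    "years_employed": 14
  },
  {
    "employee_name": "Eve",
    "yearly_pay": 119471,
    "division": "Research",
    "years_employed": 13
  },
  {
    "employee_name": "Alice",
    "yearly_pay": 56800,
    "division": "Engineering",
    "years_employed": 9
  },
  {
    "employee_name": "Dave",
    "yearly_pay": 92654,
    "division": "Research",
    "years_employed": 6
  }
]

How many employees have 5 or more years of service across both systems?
6

Reconcile schemas: "tenure" (system_hr1) = "years_employed" (system_hr2) = years of service

From system_hr1: 2 employees with >= 5 years
From system_hr2: 4 employees with >= 5 years

Total: 2 + 4 = 6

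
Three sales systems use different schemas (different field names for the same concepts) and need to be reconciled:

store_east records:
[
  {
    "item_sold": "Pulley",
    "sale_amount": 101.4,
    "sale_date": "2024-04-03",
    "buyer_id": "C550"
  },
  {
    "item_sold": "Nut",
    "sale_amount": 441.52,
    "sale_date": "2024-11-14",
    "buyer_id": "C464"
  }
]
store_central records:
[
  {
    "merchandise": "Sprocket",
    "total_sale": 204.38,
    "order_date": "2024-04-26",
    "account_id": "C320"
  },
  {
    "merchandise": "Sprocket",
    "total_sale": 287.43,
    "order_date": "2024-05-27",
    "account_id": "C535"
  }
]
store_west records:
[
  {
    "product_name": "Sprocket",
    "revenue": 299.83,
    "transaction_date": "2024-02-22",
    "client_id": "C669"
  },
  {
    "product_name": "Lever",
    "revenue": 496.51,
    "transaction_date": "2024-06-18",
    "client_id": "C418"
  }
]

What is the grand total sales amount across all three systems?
1831.07

Schema reconciliation - all amount fields map to sale amount:

store_east (sale_amount): 542.92
store_central (total_sale): 491.81
store_west (revenue): 796.34

Grand total: 1831.07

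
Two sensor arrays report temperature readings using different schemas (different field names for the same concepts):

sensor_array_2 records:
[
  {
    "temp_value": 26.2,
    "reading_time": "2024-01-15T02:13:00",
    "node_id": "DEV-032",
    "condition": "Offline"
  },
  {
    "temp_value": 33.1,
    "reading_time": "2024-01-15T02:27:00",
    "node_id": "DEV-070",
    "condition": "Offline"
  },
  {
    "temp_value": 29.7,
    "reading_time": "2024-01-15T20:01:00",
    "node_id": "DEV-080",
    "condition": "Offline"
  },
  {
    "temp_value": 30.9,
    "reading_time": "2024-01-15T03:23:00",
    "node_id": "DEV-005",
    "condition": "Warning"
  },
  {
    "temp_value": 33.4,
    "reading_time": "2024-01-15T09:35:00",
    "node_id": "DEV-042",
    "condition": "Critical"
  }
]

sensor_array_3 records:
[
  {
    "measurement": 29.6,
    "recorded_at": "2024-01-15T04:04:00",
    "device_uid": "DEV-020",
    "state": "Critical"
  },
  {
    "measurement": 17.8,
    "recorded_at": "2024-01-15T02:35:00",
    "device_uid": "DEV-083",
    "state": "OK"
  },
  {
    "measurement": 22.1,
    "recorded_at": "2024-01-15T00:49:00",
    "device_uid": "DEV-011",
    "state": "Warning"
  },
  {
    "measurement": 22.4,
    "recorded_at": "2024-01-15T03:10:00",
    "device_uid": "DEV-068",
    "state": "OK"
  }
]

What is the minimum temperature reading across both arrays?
17.8

Schema mapping: "temp_value" (sensor_array_2) = "measurement" (sensor_array_3) = temperature reading

Minimum in sensor_array_2: 26.2
Minimum in sensor_array_3: 17.8

Overall minimum: min(26.2, 17.8) = 17.8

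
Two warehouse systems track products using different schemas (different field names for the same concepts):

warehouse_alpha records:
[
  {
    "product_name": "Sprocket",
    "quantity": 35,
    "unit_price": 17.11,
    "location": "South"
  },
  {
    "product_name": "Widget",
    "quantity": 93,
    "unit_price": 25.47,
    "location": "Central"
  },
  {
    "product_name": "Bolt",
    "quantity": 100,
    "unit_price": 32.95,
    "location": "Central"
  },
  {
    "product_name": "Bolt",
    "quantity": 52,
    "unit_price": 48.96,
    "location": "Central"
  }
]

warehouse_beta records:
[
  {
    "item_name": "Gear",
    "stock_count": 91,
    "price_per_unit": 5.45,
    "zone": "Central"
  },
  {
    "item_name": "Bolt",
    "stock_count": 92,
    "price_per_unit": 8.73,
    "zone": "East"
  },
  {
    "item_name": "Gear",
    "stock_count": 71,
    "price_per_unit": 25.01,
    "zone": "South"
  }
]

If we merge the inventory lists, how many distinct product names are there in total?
4

Schema mapping: "product_name" (warehouse_alpha) = "item_name" (warehouse_beta) = product name

Products in warehouse_alpha: ['Bolt', 'Sprocket', 'Widget']
Products in warehouse_beta: ['Bolt', 'Gear']

Union (unique products): ['Bolt', 'Gear', 'Sprocket', 'Widget']
Count: 4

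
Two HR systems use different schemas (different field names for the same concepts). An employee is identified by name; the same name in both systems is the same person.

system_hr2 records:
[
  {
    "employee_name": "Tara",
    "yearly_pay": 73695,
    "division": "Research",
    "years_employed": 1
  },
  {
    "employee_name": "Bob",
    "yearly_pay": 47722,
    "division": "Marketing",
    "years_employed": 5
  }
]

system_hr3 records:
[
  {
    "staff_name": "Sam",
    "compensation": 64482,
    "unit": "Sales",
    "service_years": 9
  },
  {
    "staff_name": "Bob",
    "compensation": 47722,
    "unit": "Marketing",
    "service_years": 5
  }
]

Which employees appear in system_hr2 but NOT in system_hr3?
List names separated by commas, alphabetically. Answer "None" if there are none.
Tara

Schema mapping: "employee_name" (system_hr2) = "staff_name" (system_hr3) = employee name

Names in system_hr2: ['Bob', 'Tara']
Names in system_hr3: ['Bob', 'Sam']

In system_hr2 but not system_hr3: ['Tara']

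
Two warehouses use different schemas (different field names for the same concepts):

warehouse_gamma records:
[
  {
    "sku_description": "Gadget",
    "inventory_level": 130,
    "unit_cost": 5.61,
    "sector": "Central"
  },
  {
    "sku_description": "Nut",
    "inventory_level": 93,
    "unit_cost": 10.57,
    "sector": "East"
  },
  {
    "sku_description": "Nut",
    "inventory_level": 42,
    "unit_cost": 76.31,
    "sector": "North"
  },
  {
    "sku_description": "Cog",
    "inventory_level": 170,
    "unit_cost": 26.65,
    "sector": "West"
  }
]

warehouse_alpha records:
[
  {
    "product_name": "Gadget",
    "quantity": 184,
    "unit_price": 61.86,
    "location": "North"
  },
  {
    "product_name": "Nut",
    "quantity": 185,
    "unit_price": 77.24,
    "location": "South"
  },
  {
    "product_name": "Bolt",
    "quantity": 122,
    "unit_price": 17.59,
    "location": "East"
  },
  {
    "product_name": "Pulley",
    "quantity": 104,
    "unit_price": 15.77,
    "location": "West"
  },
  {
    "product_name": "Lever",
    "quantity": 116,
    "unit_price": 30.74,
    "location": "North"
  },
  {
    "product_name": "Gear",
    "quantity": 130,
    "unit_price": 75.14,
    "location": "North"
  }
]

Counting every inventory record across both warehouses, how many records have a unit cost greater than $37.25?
4

Schema mapping: "unit_cost" (warehouse_gamma) = "unit_price" (warehouse_alpha) = unit cost

Records > $37.25 in warehouse_gamma: 1
Records > $37.25 in warehouse_alpha: 3

Total count: 1 + 3 = 4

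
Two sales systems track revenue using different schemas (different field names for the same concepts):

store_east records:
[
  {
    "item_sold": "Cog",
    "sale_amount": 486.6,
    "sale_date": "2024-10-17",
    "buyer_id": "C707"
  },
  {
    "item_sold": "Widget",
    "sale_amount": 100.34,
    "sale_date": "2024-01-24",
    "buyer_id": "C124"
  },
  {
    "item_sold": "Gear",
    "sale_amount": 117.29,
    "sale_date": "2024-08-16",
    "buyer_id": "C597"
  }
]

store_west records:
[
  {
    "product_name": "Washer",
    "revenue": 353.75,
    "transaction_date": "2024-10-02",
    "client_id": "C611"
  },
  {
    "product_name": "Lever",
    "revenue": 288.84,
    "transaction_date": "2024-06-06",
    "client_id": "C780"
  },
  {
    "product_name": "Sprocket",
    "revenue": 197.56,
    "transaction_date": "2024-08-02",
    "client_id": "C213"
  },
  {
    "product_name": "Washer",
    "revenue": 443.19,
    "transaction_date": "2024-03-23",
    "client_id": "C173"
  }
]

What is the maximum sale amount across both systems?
486.6

Reconcile: "sale_amount" (store_east) = "revenue" (store_west) = sale amount

Maximum in store_east: 486.6
Maximum in store_west: 443.19

Overall maximum: max(486.6, 443.19) = 486.6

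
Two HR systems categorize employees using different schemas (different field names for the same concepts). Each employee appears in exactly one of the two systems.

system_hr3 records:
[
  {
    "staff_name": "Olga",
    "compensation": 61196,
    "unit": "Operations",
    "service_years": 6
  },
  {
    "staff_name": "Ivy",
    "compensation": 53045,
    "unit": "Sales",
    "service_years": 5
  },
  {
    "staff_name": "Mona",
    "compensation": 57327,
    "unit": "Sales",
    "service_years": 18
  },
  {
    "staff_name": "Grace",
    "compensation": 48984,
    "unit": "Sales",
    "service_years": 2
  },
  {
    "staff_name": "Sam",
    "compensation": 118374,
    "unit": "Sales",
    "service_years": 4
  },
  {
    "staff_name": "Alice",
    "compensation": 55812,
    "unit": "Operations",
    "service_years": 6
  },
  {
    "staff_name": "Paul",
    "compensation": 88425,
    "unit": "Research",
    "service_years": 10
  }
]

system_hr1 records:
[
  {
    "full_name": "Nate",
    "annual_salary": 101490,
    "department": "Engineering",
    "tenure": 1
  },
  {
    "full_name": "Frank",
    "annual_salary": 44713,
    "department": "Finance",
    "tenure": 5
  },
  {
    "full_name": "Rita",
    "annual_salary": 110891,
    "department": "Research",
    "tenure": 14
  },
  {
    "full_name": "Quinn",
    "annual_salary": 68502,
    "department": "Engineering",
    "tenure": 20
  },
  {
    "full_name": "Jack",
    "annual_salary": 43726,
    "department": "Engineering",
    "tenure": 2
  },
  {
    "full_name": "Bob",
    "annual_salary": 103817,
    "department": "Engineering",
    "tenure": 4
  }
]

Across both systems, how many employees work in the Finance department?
1

Schema mapping: "unit" (system_hr3) = "department" (system_hr1) = department

Finance employees in system_hr3: 0
Finance employees in system_hr1: 1

Total in Finance: 0 + 1 = 1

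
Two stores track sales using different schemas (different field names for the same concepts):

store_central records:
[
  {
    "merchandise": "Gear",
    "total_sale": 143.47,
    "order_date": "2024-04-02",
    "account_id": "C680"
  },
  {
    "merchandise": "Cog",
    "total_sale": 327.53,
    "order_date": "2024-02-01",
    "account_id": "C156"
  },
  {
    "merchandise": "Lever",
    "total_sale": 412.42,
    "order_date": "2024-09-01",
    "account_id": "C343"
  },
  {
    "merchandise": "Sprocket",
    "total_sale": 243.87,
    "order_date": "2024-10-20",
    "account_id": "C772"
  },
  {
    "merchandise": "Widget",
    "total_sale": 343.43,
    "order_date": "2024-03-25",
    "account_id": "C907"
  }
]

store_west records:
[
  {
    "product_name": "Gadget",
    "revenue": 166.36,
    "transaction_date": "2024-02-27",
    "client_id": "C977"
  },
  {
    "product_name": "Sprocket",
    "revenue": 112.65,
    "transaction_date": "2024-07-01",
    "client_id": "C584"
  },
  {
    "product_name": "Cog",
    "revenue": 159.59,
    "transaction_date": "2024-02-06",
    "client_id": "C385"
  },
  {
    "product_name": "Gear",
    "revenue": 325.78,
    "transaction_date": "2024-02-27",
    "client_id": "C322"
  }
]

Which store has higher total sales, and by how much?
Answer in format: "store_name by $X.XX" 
store_central by $706.34

Schema mapping: "total_sale" (store_central) = "revenue" (store_west) = sale amount

Total for store_central: 1470.72
Total for store_west: 764.38

Difference: |1470.72 - 764.38| = 706.34
store_central has higher sales by $706.34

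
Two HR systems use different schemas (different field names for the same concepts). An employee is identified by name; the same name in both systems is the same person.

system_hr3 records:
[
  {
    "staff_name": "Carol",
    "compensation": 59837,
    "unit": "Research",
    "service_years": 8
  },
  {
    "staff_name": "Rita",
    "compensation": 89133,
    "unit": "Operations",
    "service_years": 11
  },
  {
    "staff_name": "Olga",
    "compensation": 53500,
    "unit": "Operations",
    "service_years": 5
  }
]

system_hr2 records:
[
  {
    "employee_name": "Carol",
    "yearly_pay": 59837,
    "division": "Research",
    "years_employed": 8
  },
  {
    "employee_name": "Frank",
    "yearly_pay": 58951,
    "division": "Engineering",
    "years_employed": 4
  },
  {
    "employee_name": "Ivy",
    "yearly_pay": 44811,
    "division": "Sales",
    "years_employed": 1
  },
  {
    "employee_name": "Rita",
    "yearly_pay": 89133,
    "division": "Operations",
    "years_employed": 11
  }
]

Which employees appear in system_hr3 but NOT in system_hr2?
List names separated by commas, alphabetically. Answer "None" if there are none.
Olga

Schema mapping: "staff_name" (system_hr3) = "employee_name" (system_hr2) = employee name

Names in system_hr3: ['Carol', 'Olga', 'Rita']
Names in system_hr2: ['Carol', 'Frank', 'Ivy', 'Rita']

In system_hr3 but not system_hr2: ['Olga']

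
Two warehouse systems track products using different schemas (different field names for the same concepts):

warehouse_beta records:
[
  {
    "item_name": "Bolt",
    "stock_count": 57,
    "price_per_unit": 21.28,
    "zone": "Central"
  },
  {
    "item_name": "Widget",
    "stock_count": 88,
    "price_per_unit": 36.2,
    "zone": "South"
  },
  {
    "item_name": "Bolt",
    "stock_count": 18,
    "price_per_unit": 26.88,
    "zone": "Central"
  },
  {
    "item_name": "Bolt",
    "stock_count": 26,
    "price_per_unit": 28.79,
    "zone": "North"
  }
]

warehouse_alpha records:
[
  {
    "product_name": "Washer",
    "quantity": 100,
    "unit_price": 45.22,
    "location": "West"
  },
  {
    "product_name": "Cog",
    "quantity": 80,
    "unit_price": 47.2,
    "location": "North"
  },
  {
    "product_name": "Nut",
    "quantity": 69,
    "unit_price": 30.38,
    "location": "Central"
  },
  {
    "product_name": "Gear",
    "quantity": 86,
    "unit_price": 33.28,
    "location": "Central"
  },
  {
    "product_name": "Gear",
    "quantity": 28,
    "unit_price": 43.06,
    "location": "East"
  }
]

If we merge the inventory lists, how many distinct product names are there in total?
6

Schema mapping: "item_name" (warehouse_beta) = "product_name" (warehouse_alpha) = product name

Products in warehouse_beta: ['Bolt', 'Widget']
Products in warehouse_alpha: ['Cog', 'Gear', 'Nut', 'Washer']

Union (unique products): ['Bolt', 'Cog', 'Gear', 'Nut', 'Washer', 'Widget']
Count: 6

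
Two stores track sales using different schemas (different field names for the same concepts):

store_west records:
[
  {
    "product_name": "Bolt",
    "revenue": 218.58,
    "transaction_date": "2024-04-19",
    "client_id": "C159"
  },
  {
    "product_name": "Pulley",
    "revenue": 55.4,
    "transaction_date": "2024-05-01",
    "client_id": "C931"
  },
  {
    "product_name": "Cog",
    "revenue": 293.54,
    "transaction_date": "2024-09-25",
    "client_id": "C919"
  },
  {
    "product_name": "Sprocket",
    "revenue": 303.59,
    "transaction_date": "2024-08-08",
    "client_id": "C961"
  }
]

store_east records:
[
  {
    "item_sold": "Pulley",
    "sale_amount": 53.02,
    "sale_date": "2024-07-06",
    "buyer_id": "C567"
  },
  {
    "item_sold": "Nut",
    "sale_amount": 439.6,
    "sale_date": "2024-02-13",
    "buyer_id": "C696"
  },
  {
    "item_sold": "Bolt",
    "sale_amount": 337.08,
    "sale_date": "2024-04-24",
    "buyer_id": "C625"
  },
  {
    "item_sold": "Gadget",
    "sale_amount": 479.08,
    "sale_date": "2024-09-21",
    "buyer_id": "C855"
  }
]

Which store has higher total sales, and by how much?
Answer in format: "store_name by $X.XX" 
store_east by $437.67

Schema mapping: "revenue" (store_west) = "sale_amount" (store_east) = sale amount

Total for store_west: 871.11
Total for store_east: 1308.78

Difference: |871.11 - 1308.78| = 437.67
store_east has higher sales by $437.67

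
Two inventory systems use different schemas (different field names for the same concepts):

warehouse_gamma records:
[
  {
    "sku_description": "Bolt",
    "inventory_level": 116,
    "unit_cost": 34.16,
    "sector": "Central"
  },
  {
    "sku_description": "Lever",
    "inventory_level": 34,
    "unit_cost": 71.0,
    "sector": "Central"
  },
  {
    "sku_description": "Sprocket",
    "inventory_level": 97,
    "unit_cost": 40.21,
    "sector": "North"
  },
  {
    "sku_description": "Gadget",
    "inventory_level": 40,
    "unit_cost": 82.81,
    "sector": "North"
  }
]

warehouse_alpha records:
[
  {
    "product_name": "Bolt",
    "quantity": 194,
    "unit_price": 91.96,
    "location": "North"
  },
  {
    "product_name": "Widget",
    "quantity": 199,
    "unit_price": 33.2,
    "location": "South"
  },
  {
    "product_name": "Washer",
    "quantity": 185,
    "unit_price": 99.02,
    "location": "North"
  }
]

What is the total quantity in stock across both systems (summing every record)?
865

To reconcile these schemas, identify the field holding the quantity in stock in each system:
1. In warehouse_gamma it is "inventory_level"
2. In warehouse_alpha it is "quantity"

From warehouse_gamma: 116 + 34 + 97 + 40 = 287
From warehouse_alpha: 194 + 199 + 185 = 578

Total: 287 + 578 = 865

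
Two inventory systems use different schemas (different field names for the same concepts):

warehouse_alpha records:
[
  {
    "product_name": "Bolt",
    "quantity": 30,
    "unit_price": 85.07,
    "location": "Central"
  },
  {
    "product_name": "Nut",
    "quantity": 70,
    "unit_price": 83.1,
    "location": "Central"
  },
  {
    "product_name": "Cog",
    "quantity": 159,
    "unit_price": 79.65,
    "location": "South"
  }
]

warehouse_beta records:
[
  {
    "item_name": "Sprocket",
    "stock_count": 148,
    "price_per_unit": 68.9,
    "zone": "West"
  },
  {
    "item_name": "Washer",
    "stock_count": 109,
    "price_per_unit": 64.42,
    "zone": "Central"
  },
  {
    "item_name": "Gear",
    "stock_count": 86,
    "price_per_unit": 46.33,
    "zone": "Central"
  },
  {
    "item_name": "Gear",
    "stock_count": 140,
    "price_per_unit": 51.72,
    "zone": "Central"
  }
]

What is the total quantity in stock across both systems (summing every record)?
742

To reconcile these schemas, identify the field holding the quantity in stock in each system:
1. In warehouse_alpha it is "quantity"
2. In warehouse_beta it is "stock_count"

From warehouse_alpha: 30 + 70 + 159 = 259
From warehouse_beta: 148 + 109 + 86 + 140 = 483

Total: 259 + 483 = 742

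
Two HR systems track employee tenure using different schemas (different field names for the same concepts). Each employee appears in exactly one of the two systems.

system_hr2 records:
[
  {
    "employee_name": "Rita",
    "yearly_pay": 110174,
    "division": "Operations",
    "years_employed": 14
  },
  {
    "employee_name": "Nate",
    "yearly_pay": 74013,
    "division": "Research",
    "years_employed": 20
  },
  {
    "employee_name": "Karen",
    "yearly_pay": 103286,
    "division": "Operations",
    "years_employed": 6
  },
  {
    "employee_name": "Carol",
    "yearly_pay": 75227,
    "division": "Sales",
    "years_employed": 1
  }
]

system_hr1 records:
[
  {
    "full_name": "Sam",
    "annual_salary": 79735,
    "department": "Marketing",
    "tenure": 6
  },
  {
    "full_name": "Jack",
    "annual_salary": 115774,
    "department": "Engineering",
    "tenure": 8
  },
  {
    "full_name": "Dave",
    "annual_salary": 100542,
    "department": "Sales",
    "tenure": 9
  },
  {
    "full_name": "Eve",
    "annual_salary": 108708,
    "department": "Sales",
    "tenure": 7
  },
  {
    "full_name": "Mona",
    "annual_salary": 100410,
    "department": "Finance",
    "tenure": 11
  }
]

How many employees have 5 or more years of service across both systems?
8

Reconcile schemas: "years_employed" (system_hr2) = "tenure" (system_hr1) = years of service

From system_hr2: 3 employees with >= 5 years
From system_hr1: 5 employees with >= 5 years

Total: 3 + 5 = 8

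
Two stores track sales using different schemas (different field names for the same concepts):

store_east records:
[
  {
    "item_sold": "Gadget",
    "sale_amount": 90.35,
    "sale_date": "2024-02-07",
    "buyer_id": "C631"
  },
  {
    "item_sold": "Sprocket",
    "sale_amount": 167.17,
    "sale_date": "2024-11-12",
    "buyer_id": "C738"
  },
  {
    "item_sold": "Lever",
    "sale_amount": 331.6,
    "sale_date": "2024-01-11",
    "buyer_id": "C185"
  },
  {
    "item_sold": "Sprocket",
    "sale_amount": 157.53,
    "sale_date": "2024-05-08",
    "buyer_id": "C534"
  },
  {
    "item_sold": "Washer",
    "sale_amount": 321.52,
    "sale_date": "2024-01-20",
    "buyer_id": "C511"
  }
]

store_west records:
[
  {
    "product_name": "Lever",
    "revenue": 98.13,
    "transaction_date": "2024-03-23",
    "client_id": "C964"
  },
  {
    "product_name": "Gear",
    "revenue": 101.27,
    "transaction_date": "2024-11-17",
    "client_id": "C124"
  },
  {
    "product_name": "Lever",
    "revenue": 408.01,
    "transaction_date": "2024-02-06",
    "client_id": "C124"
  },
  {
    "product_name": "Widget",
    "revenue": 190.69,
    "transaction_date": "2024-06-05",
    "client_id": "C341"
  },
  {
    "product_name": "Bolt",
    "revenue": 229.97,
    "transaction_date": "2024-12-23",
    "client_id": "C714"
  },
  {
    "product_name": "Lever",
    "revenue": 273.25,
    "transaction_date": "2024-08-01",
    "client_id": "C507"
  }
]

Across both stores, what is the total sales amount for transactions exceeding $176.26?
1755.04

Schema mapping: "sale_amount" (store_east) = "revenue" (store_west) = sale amount

Sum of sales > $176.26 in store_east: 653.12
Sum of sales > $176.26 in store_west: 1101.92

Total: 653.12 + 1101.92 = 1755.04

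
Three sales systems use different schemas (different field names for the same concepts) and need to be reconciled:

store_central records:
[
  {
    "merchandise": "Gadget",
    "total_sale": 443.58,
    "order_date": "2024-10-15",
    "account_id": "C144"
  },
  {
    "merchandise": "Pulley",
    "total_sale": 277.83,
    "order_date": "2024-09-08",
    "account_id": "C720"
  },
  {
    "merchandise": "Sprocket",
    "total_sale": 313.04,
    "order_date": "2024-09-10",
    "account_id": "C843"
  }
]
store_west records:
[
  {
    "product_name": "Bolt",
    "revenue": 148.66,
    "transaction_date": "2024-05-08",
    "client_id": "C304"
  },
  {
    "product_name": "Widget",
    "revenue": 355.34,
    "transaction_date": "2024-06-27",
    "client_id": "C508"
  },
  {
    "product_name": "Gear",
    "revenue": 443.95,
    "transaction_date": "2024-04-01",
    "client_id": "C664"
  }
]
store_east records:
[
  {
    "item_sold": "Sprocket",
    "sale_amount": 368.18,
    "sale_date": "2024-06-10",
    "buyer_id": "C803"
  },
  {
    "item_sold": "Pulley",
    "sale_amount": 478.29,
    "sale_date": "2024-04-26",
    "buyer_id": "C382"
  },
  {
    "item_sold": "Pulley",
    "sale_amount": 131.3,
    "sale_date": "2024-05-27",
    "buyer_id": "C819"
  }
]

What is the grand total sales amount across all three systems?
2960.17

Schema reconciliation - all amount fields map to sale amount:

store_central (total_sale): 1034.45
store_west (revenue): 947.95
store_east (sale_amount): 977.77

Grand total: 2960.17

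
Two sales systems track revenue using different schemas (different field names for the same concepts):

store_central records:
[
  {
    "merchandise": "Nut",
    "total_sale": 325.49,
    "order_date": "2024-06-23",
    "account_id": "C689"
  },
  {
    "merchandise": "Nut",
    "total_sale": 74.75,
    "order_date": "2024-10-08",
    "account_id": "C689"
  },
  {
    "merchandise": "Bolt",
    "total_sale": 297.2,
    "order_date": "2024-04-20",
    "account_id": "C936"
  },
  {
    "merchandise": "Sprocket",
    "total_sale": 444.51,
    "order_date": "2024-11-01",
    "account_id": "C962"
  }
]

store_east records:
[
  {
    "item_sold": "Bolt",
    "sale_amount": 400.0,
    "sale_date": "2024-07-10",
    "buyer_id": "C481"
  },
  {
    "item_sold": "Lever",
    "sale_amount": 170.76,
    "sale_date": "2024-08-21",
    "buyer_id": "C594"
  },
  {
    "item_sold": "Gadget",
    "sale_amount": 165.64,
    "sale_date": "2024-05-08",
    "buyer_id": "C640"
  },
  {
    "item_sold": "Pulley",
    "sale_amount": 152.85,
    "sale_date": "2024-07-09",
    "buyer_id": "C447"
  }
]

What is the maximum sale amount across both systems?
444.51

Reconcile: "total_sale" (store_central) = "sale_amount" (store_east) = sale amount

Maximum in store_central: 444.51
Maximum in store_east: 400.0

Overall maximum: max(444.51, 400.0) = 444.51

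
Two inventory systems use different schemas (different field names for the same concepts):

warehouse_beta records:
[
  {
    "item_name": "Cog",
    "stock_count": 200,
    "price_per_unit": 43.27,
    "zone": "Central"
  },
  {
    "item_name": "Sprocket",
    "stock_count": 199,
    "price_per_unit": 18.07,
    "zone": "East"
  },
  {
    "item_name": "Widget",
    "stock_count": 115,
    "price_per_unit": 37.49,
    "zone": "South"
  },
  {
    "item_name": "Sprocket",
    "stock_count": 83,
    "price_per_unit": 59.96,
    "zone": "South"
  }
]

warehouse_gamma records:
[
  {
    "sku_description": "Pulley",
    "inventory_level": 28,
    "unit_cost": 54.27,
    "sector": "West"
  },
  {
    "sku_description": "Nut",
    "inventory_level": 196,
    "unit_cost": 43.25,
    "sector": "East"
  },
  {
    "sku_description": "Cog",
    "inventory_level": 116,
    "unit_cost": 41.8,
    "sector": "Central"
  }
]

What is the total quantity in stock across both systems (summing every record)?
937

To reconcile these schemas, identify the field holding the quantity in stock in each system:
1. In warehouse_beta it is "stock_count"
2. In warehouse_gamma it is "inventory_level"

From warehouse_beta: 200 + 199 + 115 + 83 = 597
From warehouse_gamma: 28 + 196 + 116 = 340

Total: 597 + 340 = 937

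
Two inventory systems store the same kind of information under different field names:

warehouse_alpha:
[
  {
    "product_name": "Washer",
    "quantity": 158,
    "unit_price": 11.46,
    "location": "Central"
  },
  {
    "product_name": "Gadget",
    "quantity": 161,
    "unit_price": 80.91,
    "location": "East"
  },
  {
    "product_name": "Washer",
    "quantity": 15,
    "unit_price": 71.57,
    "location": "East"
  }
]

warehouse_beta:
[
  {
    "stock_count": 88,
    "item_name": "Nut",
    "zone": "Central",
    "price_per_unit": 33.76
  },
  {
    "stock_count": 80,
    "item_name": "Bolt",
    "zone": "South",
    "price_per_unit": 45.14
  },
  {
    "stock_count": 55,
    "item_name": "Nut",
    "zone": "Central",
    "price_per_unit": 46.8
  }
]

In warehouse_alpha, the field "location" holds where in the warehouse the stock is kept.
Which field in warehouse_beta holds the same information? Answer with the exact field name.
zone

In warehouse_alpha, "location" holds where in the warehouse the stock is kept.
The fields in warehouse_beta are: "stock_count", "item_name", "zone", "price_per_unit".
"zone" is the match: the name refers to the same concept and its values are area labels (e.g. 'Central', 'South').
The other fields ("stock_count", "item_name", "price_per_unit") hold different kinds of data.

So "location" in warehouse_alpha corresponds to "zone" in warehouse_beta.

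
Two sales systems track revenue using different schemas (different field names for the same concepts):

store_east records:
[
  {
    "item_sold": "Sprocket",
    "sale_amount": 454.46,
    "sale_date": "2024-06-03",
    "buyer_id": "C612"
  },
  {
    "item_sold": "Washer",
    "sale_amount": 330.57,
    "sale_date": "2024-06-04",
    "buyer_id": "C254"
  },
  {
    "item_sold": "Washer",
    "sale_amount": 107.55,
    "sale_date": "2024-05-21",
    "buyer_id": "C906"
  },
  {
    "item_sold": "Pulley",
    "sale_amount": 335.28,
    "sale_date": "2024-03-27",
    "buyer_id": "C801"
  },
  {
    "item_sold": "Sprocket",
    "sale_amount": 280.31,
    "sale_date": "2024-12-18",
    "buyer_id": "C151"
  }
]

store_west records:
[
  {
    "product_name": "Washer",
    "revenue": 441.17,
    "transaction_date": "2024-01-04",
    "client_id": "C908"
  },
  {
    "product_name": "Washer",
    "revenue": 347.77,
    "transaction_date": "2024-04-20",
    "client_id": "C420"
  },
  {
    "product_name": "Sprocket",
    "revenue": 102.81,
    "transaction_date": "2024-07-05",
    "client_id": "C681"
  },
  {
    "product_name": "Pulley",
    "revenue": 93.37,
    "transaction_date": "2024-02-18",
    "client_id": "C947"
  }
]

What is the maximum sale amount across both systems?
454.46

Reconcile: "sale_amount" (store_east) = "revenue" (store_west) = sale amount

Maximum in store_east: 454.46
Maximum in store_west: 441.17

Overall maximum: max(454.46, 441.17) = 454.46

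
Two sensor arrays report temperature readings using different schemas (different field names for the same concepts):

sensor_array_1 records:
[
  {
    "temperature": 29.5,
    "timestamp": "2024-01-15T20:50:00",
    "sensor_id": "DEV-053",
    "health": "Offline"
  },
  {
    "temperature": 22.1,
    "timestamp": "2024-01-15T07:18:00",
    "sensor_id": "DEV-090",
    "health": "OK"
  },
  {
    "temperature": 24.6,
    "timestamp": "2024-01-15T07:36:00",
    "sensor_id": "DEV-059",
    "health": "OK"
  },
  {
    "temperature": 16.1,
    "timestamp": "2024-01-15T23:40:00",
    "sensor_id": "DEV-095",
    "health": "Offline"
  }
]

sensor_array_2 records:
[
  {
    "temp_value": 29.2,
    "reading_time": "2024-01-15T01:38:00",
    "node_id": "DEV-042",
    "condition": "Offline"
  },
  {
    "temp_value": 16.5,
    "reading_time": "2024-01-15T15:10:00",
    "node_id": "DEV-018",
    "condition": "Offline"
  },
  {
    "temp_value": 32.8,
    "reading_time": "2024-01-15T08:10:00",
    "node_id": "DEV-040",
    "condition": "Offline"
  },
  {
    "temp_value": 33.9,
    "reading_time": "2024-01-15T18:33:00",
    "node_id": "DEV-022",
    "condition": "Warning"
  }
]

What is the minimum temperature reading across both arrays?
16.1

Schema mapping: "temperature" (sensor_array_1) = "temp_value" (sensor_array_2) = temperature reading

Minimum in sensor_array_1: 16.1
Minimum in sensor_array_2: 16.5

Overall minimum: min(16.1, 16.5) = 16.1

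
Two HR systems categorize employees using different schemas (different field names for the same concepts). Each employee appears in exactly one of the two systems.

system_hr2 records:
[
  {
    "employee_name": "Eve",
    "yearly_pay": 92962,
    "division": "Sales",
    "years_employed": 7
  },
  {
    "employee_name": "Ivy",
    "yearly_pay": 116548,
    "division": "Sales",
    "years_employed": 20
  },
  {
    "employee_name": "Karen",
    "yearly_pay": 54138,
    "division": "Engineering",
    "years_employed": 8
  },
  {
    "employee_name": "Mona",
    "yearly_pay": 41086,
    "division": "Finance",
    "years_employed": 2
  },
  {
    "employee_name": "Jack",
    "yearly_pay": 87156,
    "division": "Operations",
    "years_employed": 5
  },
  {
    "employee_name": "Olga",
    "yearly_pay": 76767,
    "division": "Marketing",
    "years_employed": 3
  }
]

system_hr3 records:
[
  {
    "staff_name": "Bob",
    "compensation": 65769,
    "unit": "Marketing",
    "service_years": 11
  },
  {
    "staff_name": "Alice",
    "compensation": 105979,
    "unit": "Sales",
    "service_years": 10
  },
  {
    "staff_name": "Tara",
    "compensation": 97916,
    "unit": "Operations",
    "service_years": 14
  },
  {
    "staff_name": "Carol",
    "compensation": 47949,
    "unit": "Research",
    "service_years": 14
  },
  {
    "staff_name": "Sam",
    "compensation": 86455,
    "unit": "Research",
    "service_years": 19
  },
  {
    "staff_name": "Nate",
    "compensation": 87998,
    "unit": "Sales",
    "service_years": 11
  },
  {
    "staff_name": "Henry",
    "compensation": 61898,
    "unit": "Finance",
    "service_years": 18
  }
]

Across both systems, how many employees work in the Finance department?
2

Schema mapping: "division" (system_hr2) = "unit" (system_hr3) = department

Finance employees in system_hr2: 1
Finance employees in system_hr3: 1

Total in Finance: 1 + 1 = 2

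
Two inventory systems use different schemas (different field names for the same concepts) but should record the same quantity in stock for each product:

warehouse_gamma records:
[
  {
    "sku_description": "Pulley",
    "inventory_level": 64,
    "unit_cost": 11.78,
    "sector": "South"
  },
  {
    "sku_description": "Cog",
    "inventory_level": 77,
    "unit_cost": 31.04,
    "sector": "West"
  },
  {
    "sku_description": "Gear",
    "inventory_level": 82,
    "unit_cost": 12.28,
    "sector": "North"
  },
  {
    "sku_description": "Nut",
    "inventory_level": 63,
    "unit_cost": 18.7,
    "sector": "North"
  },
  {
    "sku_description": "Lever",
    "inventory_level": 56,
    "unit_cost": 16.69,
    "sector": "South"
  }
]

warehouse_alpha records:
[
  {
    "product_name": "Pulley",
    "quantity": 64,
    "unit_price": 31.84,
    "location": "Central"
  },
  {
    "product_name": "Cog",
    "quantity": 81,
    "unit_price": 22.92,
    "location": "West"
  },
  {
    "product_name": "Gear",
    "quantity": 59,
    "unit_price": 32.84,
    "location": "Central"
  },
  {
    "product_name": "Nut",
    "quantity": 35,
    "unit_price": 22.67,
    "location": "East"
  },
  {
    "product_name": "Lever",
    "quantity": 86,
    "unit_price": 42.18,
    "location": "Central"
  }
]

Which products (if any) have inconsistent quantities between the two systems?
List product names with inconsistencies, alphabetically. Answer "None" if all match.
Cog, Gear, Lever, Nut

Schema mappings:
- "sku_description" (warehouse_gamma) = "product_name" (warehouse_alpha) = product name
- "inventory_level" (warehouse_gamma) = "quantity" (warehouse_alpha) = quantity

Comparison:
  Pulley: 64 vs 64 - MATCH
  Cog: 77 vs 81 - MISMATCH
  Gear: 82 vs 59 - MISMATCH
  Nut: 63 vs 35 - MISMATCH
  Lever: 56 vs 86 - MISMATCH

Products with inconsistencies: Cog, Gear, Lever, Nut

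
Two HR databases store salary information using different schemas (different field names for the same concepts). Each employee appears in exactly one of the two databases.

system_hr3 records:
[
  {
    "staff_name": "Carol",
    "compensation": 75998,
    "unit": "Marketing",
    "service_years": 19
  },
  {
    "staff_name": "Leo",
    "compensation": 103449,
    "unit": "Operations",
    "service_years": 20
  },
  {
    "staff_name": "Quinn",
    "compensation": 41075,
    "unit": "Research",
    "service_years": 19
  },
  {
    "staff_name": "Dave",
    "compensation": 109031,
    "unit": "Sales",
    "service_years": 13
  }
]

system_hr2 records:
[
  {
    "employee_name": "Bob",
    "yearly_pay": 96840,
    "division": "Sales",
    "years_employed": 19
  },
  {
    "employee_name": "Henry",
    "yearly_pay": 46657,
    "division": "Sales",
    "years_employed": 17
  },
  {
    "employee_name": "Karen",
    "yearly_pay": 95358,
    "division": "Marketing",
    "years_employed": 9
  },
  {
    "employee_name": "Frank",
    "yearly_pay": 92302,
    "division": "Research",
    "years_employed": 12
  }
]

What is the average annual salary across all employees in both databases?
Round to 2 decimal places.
82588.75

Schema mapping: "compensation" (system_hr3) = "yearly_pay" (system_hr2) = annual salary

All salaries: [75998, 103449, 41075, 109031, 96840, 46657, 95358, 92302]
Sum: 660710
Count: 8
Average: 660710 / 8 = 82588.75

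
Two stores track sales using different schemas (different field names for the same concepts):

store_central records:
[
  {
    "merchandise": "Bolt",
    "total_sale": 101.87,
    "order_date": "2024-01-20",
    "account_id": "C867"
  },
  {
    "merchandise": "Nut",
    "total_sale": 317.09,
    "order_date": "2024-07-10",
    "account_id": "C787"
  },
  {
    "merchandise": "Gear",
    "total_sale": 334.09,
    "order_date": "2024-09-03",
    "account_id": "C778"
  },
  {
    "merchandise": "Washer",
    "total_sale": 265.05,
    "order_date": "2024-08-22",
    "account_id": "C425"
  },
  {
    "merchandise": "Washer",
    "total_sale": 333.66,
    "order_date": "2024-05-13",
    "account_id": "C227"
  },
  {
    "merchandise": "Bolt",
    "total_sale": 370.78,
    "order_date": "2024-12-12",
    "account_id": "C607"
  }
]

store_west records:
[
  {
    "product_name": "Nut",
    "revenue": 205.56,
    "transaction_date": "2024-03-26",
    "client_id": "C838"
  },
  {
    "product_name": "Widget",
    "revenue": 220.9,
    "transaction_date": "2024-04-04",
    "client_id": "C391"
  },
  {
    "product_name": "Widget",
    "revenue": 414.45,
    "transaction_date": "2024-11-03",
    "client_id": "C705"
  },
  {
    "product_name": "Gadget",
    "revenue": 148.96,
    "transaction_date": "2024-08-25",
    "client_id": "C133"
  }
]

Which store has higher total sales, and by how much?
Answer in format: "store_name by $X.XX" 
store_central by $732.67

Schema mapping: "total_sale" (store_central) = "revenue" (store_west) = sale amount

Total for store_central: 1722.54
Total for store_west: 989.87

Difference: |1722.54 - 989.87| = 732.67
store_central has higher sales by $732.67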